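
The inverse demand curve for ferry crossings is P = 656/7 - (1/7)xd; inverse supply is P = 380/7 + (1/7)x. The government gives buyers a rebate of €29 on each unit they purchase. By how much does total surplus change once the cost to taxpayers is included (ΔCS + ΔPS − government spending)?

Net change in total surplus = -€1471.75

Pre-subsidy: 656/7 - (1/7)x = 380/7 + (1/7)x gives x* = 138 and P* = 74.
With the rebate, buyers effectively pay Pb = Ps − 29, where Ps is the price sellers receive.
On the curves, Pb = 656/7 - (1/7)x and Ps = 380/7 + (1/7)x; the wedge Ps − Pb = 29 gives 380/7 + (1/7)x − (656/7 - (1/7)x) = 29, so x' = 239.5.
Then Pb = 656/7 − (1/7)·239.5 = 59.5 and Ps = 380/7 + (1/7)·239.5 = 88.5.
ΔCS = ½(138 + 239.5)(74 − 59.5) = 2736.875; ΔPS = ½(138 + 239.5)(88.5 − 74) = 2736.875.
Government spending = 29 × 239.5 = 6945.5.
Net change = 2736.875 + 2736.875 − 6945.5 = -1471.75. The loss equals the DWL triangle ½·29·101.5.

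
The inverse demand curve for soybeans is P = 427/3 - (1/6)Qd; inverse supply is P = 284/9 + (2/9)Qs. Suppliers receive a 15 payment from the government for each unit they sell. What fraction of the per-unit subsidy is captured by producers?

Pre-subsidy: 427/3 - (1/6)Q = 284/9 + (2/9)Q gives Q* = 1994/7 and P* = 664/7.
With the subsidy, sellers receive Ps = Pb + 15 for each unit, where Pb is the price buyers pay.
On the curves, Pb = 427/3 - (1/6)Q and Ps = 284/9 + (2/9)Q; the wedge Ps − Pb = 15 gives 284/9 + (2/9)Q − (427/3 - (1/6)Q) = 15, so Q' = 2264/7.
Then Pb = 427/3 − (1/6)·(2264/7) = 619/7 and Ps = 284/9 + (2/9)·(2264/7) = 724/7.
Buyers' price falls by P* − Pb = 664/7 − 619/7 = 45/7; sellers' price rises by Ps − P* = 724/7 − 664/7 = 60/7.
So producers capture (60/7)/15 = 4/7 of each unit of subsidy.

Producer share = 4/7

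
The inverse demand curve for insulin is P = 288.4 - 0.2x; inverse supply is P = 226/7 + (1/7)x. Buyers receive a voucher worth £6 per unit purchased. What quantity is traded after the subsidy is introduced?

x' = 764.5

Pre-subsidy: 288.4 - 0.2x = 226/7 + (1/7)x gives x* = 747 and P* = 139.
With the rebate, buyers effectively pay Pb = Ps − 6, where Ps is the price sellers receive.
On the curves, Pb = 288.4 - 0.2x and Ps = 226/7 + (1/7)x; the wedge Ps − Pb = 6 gives 226/7 + (1/7)x − (288.4 - 0.2x) = 6, so x' = 764.5.
Then Pb = 288.4 − 0.2·764.5 = 135.5 and Ps = 226/7 + (1/7)·764.5 = 141.5.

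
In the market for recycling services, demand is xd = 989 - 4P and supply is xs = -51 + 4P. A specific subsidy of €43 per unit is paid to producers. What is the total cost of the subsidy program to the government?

Pre-subsidy: 989 - 4P = -51 + 4P gives P* = 130, x* = 469.
With the subsidy, sellers receive Ps = Pb + 43 for each unit, where Pb is the price buyers pay.
Supply in terms of Pb becomes xs = -51 + 4(Pb + 43) = 121 + 4Pb. Setting this equal to demand: 989 - 4Pb = 121 + 4Pb, so Pb = 108.5.
Sellers receive Ps = 108.5 + 43 = 151.5; x' = 989 − 4·108.5 = 555.
Government outlay = subsidy × quantity = 43 × 555 = 23865.

Government cost = €23865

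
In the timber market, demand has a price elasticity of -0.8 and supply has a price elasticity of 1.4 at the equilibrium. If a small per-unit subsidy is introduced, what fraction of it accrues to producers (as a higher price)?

For a small subsidy around the equilibrium, the benefit split depends on the relative slopes, which at a point are proportional to the elasticities.
Buyer share = εs/(εs + |εd|) = 1.4/(1.4 + 0.8) = 7/11; seller share = |εd|/(εs + |εd|) = 4/11.
So producers capture 4/11 of the subsidy.

Producer share = 4/11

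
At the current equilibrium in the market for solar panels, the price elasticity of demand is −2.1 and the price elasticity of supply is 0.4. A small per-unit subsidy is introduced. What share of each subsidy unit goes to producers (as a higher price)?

Producer share = 0.84

For a small subsidy around the equilibrium, the benefit split depends on the relative slopes, which at a point are proportional to the elasticities.
Buyer share = εs/(εs + |εd|) = 0.4/(0.4 + 2.1) = 0.16; seller share = |εd|/(εs + |εd|) = 0.84.
So producers capture 0.84 of the subsidy.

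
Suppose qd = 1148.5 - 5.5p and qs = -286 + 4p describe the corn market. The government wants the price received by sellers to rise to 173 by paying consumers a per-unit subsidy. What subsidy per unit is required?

Required subsidy s = 38 per unit

At a seller price of 173, quantity supplied is -286 + 4·173 = 406.
Buyers absorb 406 only when they pay pb with 1148.5 − 5.5·pb = 406, i.e. pb = 135.
s = ps − pb = 173 − 135 = 38.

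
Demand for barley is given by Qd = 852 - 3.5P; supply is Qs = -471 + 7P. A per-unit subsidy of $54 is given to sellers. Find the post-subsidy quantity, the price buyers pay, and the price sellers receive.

Pre-subsidy: 852 - 3.5P = -471 + 7P gives P* = 126, Q* = 411.
With the subsidy, sellers receive Ps = Pb + 54 for each unit, where Pb is the price buyers pay.
Supply in terms of Pb becomes Qs = -471 + 7(Pb + 54) = -93 + 7Pb. Setting this equal to demand: 852 - 3.5Pb = -93 + 7Pb, so Pb = 90.
Sellers receive Ps = 90 + 54 = 144; Q' = 852 − 3.5·90 = 537.

Q' = 537; buyers pay $90; sellers receive $144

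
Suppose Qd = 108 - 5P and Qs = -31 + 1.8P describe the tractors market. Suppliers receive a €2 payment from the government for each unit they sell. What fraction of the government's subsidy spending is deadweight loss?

DWL / government spending = 45/287

Pre-subsidy: 108 - 5P = -31 + 1.8P gives P* = 695/34, Q* = 197/34.
With the subsidy, sellers receive Ps = Pb + 2 for each unit, where Pb is the price buyers pay.
Supply in terms of Pb becomes Qs = -31 + 1.8(Pb + 2) = -27.4 + 1.8Pb. Setting this equal to demand: 108 - 5Pb = -27.4 + 1.8Pb, so Pb = 677/34.
Sellers receive Ps = 677/34 + 2 = 745/34; Q' = 108 − 5·(677/34) = 287/34.
ΔCS = ½(197/34 + 287/34)(695/34 − 677/34) = 1089/289; ΔPS = ½(197/34 + 287/34)(745/34 − 695/34) = 3025/289.
Government spending = 2 × 287/34 = 287/17.
DWL = ½ × 2 × (287/34 − 197/34) = 45/17; fraction = (45/17) / (287/17) = 45/287.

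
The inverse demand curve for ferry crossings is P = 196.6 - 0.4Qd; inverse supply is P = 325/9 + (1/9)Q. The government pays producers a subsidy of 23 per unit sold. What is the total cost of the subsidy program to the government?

Pre-subsidy: 196.6 - 0.4Q = 325/9 + (1/9)Q gives Q* = 314 and P* = 71.
With the subsidy, sellers receive Ps = Pb + 23 for each unit, where Pb is the price buyers pay.
On the curves, Pb = 196.6 - 0.4Q and Ps = 325/9 + (1/9)Q; the wedge Ps − Pb = 23 gives 325/9 + (1/9)Q − (196.6 - 0.4Q) = 23, so Q' = 359.
Then Pb = 196.6 − 0.4·359 = 53 and Ps = 325/9 + (1/9)·359 = 76.
Government outlay = subsidy × quantity = 23 × 359 = 8257.

Government cost = 8257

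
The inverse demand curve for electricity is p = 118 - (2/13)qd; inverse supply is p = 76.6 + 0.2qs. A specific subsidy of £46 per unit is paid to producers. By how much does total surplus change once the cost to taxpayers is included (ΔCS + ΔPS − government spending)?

Pre-subsidy: 118 - (2/13)q = 76.6 + 0.2q gives q* = 117 and p* = 100.
With the subsidy, sellers receive ps = pb + 46 for each unit, where pb is the price buyers pay.
On the curves, pb = 118 - (2/13)q and ps = 76.6 + 0.2q; the wedge ps − pb = 46 gives 76.6 + 0.2q − (118 - (2/13)q) = 46, so q' = 247.
Then pb = 118 − (2/13)·247 = 80 and ps = 76.6 + 0.2·247 = 126.
ΔCS = ½(117 + 247)(100 − 80) = 3640; ΔPS = ½(117 + 247)(126 − 100) = 4732.
Government spending = 46 × 247 = 11362.
Net change = 3640 + 4732 − 11362 = -2990. The loss equals the DWL triangle ½·46·130.

Net change in total surplus = -£2990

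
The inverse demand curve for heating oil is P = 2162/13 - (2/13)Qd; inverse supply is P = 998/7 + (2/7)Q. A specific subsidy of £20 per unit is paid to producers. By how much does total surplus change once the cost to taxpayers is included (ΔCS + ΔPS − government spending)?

Net change in total surplus = -£455

Pre-subsidy: 2162/13 - (2/13)Q = 998/7 + (2/7)Q gives Q* = 54 and P* = 158.
With the subsidy, sellers receive Ps = Pb + 20 for each unit, where Pb is the price buyers pay.
On the curves, Pb = 2162/13 - (2/13)Q and Ps = 998/7 + (2/7)Q; the wedge Ps − Pb = 20 gives 998/7 + (2/7)Q − (2162/13 - (2/13)Q) = 20, so Q' = 99.5.
Then Pb = 2162/13 − (2/13)·99.5 = 151 and Ps = 998/7 + (2/7)·99.5 = 171.
ΔCS = ½(54 + 99.5)(158 − 151) = 537.25; ΔPS = ½(54 + 99.5)(171 − 158) = 997.75.
Government spending = 20 × 99.5 = 1990.
Net change = 537.25 + 997.75 − 1990 = -455. The loss equals the DWL triangle ½·20·45.5.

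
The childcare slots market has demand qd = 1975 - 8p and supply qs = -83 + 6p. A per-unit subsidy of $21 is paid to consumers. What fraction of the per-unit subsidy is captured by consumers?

Consumer share = 3/7

Pre-subsidy: 1975 - 8p = -83 + 6p gives p* = 147, q* = 799.
With the rebate, buyers effectively pay pb = ps − 21, where ps is the price sellers receive.
Demand in terms of ps becomes qd = 1975 − 8(ps − 21) = 2143 - 8ps. Setting this equal to supply: 2143 - 8ps = -83 + 6ps, so ps = 159.
Buyers pay pb = 159 − 21 = 138; q' = -83 + 6·159 = 871.
Buyers' price falls by p* − pb = 147 − 138 = 9; sellers' price rises by ps − p* = 159 − 147 = 12.
So consumers capture 9/21 = 3/7 of each unit of subsidy.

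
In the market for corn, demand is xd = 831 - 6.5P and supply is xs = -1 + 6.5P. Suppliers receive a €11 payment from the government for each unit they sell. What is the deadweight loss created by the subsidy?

Pre-subsidy: 831 - 6.5P = -1 + 6.5P gives P* = 64, x* = 415.
With the subsidy, sellers receive Ps = Pb + 11 for each unit, where Pb is the price buyers pay.
Supply in terms of Pb becomes xs = -1 + 6.5(Pb + 11) = 70.5 + 6.5Pb. Setting this equal to demand: 831 - 6.5Pb = 70.5 + 6.5Pb, so Pb = 58.5.
Sellers receive Ps = 58.5 + 11 = 69.5; x' = 831 − 6.5·58.5 = 450.75.
The subsidy expands output by 450.75 − 415 = 35.75 past the efficient level; on those units the gap between marginal cost and willingness to pay runs from 0 up to 11.
DWL = ½ × 11 × 35.75 = 196.625.

Deadweight loss = €196.625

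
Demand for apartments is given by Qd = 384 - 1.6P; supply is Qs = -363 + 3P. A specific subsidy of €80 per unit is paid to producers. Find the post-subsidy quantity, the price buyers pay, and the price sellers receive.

Pre-subsidy: 384 - 1.6P = -363 + 3P gives P* = 3735/23, Q* = 2856/23.
With the subsidy, sellers receive Ps = Pb + 80 for each unit, where Pb is the price buyers pay.
Supply in terms of Pb becomes Qs = -363 + 3(Pb + 80) = -123 + 3Pb. Setting this equal to demand: 384 - 1.6Pb = -123 + 3Pb, so Pb = 2535/23.
Sellers receive Ps = 2535/23 + 80 = 4375/23; Q' = 384 − 1.6·(2535/23) = 4776/23.

Q' = 4776/23; buyers pay 2535/23; sellers receive 4375/23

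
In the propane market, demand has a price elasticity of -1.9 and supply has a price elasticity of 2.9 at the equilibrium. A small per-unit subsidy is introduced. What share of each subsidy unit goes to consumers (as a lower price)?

Consumer share = 29/48

For a small subsidy around the equilibrium, the benefit split depends on the relative slopes, which at a point are proportional to the elasticities.
Buyer share = εs/(εs + |εd|) = 2.9/(2.9 + 1.9) = 29/48; seller share = |εd|/(εs + |εd|) = 19/48.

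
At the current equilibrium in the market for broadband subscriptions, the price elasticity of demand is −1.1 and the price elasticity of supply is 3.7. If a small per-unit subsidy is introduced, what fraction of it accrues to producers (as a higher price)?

For a small subsidy around the equilibrium, the benefit split depends on the relative slopes, which at a point are proportional to the elasticities.
Buyer share = εs/(εs + |εd|) = 3.7/(3.7 + 1.1) = 37/48; seller share = |εd|/(εs + |εd|) = 11/48.
So producers capture 11/48 of the subsidy.

Producer share = 11/48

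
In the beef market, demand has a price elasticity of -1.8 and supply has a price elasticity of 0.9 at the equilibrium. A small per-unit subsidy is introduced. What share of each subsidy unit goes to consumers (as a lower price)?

For a small subsidy around the equilibrium, the benefit split depends on the relative slopes, which at a point are proportional to the elasticities.
Buyer share = εs/(εs + |εd|) = 0.9/(0.9 + 1.8) = 1/3; seller share = |εd|/(εs + |εd|) = 2/3.

Consumer share = 1/3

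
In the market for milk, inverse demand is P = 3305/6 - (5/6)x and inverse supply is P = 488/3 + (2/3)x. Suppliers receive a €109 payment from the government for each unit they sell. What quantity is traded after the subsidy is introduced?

Pre-subsidy: 3305/6 - (5/6)x = 488/3 + (2/3)x gives x* = 2329/9 and P* = 9050/27.
With the subsidy, sellers receive Ps = Pb + 109 for each unit, where Pb is the price buyers pay.
On the curves, Pb = 3305/6 - (5/6)x and Ps = 488/3 + (2/3)x; the wedge Ps − Pb = 109 gives 488/3 + (2/3)x − (3305/6 - (5/6)x) = 109, so x' = 2983/9.
Then Pb = 3305/6 − (5/6)·(2983/9) = 7415/27 and Ps = 488/3 + (2/3)·(2983/9) = 10358/27.

x' = 2983/9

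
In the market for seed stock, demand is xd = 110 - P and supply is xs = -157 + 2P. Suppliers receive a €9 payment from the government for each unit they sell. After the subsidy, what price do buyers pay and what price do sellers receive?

Pre-subsidy: 110 - P = -157 + 2P gives P* = 89, x* = 21.
With the subsidy, sellers receive Ps = Pb + 9 for each unit, where Pb is the price buyers pay.
Supply in terms of Pb becomes xs = -157 + 2(Pb + 9) = -139 + 2Pb. Setting this equal to demand: 110 - Pb = -139 + 2Pb, so Pb = 83.
Sellers receive Ps = 83 + 9 = 92; x' = 110 − 1·83 = 27.

Buyers pay €83; sellers receive €92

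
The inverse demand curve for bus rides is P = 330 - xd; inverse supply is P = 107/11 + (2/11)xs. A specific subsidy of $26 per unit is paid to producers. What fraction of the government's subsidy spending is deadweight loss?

DWL / government spending = 11/293

Pre-subsidy: 330 - x = 107/11 + (2/11)x gives x* = 271 and P* = 59.
With the subsidy, sellers receive Ps = Pb + 26 for each unit, where Pb is the price buyers pay.
On the curves, Pb = 330 - x and Ps = 107/11 + (2/11)x; the wedge Ps − Pb = 26 gives 107/11 + (2/11)x − (330 - x) = 26, so x' = 293.
Then Pb = 330 − 1·293 = 37 and Ps = 107/11 + (2/11)·293 = 63.
ΔCS = ½(271 + 293)(59 − 37) = 6204; ΔPS = ½(271 + 293)(63 − 59) = 1128.
Government spending = 26 × 293 = 7618.
DWL = ½ × 26 × (293 − 271) = 286; fraction = 286 / 7618 = 11/293.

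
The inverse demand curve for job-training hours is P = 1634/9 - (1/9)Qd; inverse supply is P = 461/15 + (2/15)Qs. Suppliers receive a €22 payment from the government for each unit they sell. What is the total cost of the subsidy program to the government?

Government cost = €15554

Pre-subsidy: 1634/9 - (1/9)Q = 461/15 + (2/15)Q gives Q* = 617 and P* = 113.
With the subsidy, sellers receive Ps = Pb + 22 for each unit, where Pb is the price buyers pay.
On the curves, Pb = 1634/9 - (1/9)Q and Ps = 461/15 + (2/15)Q; the wedge Ps − Pb = 22 gives 461/15 + (2/15)Q − (1634/9 - (1/9)Q) = 22, so Q' = 707.
Then Pb = 1634/9 − (1/9)·707 = 103 and Ps = 461/15 + (2/15)·707 = 125.
Government outlay = subsidy × quantity = 22 × 707 = 15554.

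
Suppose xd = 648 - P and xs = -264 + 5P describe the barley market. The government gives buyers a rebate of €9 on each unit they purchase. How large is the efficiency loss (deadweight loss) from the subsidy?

Pre-subsidy: 648 - P = -264 + 5P gives P* = 152, x* = 496.
With the rebate, buyers effectively pay Pb = Ps − 9, where Ps is the price sellers receive.
Demand in terms of Ps becomes xd = 648 − 1(Ps − 9) = 657 - Ps. Setting this equal to supply: 657 - Ps = -264 + 5Ps, so Ps = 153.5.
Buyers pay Pb = 153.5 − 9 = 144.5; x' = -264 + 5·153.5 = 503.5.
The subsidy expands output by 503.5 − 496 = 7.5 past the efficient level; on those units the gap between marginal cost and willingness to pay runs from 0 up to 9.
DWL = ½ × 9 × 7.5 = 33.75.

Deadweight loss = €33.75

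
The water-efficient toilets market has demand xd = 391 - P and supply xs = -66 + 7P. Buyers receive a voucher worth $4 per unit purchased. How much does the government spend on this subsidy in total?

Government cost = $1349.5

Pre-subsidy: 391 - P = -66 + 7P gives P* = 57.125, x* = 333.875.
With the rebate, buyers effectively pay Pb = Ps − 4, where Ps is the price sellers receive.
Demand in terms of Ps becomes xd = 391 − 1(Ps − 4) = 395 - Ps. Setting this equal to supply: 395 - Ps = -66 + 7Ps, so Ps = 57.625.
Buyers pay Pb = 57.625 − 4 = 53.625; x' = -66 + 7·57.625 = 337.375.
Government outlay = subsidy × quantity = 4 × 337.375 = 1349.5.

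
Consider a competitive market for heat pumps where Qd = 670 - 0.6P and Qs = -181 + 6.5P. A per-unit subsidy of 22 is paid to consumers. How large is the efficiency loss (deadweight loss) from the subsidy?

Deadweight loss = 9438/71

Pre-subsidy: 670 - 0.6P = -181 + 6.5P gives P* = 8510/71, Q* = 42464/71.
With the rebate, buyers effectively pay Pb = Ps − 22, where Ps is the price sellers receive.
Demand in terms of Ps becomes Qd = 670 − 0.6(Ps − 22) = 683.2 - 0.6Ps. Setting this equal to supply: 683.2 - 0.6Ps = -181 + 6.5Ps, so Ps = 8642/71.
Buyers pay Pb = 8642/71 − 22 = 7080/71; Q' = -181 + 6.5·(8642/71) = 43322/71.
The subsidy expands output by 43322/71 − 42464/71 = 858/71 past the efficient level; on those units the gap between marginal cost and willingness to pay runs from 0 up to 22.
DWL = ½ × 22 × 858/71 = 9438/71.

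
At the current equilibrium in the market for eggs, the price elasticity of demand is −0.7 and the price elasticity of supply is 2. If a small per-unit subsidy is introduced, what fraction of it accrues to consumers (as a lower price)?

For a small subsidy around the equilibrium, the benefit split depends on the relative slopes, which at a point are proportional to the elasticities.
Buyer share = εs/(εs + |εd|) = 2/(2 + 0.7) = 20/27; seller share = |εd|/(εs + |εd|) = 7/27.

Consumer share = 20/27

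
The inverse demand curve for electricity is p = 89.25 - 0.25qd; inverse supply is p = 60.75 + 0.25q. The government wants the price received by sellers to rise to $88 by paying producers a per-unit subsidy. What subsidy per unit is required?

Required subsidy s = $26 per unit

At a seller price of 88, quantity supplied is -243 + 4·88 = 109.
Buyers absorb 109 only when they pay pb = 89.25 − 0.25·109 = 62.
s = ps − pb = 88 − 62 = 26.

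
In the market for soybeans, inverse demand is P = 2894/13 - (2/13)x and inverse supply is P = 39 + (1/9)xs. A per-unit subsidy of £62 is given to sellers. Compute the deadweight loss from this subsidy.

Deadweight loss = £7254

Pre-subsidy: 2894/13 - (2/13)x = 39 + (1/9)x gives x* = 693 and P* = 116.
With the subsidy, sellers receive Ps = Pb + 62 for each unit, where Pb is the price buyers pay.
On the curves, Pb = 2894/13 - (2/13)x and Ps = 39 + (1/9)x; the wedge Ps − Pb = 62 gives 39 + (1/9)x − (2894/13 - (2/13)x) = 62, so x' = 927.
Then Pb = 2894/13 − (2/13)·927 = 80 and Ps = 39 + (1/9)·927 = 142.
The subsidy expands output by 927 − 693 = 234 past the efficient level; on those units the gap between marginal cost and willingness to pay runs from 0 up to 62.
DWL = ½ × 62 × 234 = 7254.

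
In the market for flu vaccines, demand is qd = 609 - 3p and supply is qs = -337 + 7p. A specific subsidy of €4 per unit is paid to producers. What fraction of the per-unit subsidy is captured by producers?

Producer share = 0.3

Pre-subsidy: 609 - 3p = -337 + 7p gives p* = 94.6, q* = 325.2.
With the subsidy, sellers receive ps = pb + 4 for each unit, where pb is the price buyers pay.
Supply in terms of pb becomes qs = -337 + 7(pb + 4) = -309 + 7pb. Setting this equal to demand: 609 - 3pb = -309 + 7pb, so pb = 91.8.
Sellers receive ps = 91.8 + 4 = 95.8; q' = 609 − 3·91.8 = 333.6.
Buyers' price falls by p* − pb = 94.6 − 91.8 = 2.8; sellers' price rises by ps − p* = 95.8 − 94.6 = 1.2.
So producers capture 1.2/4 = 0.3 of each unit of subsidy.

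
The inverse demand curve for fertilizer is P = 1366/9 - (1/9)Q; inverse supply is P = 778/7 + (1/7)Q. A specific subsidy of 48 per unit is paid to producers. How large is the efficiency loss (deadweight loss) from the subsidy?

Deadweight loss = 4536

Pre-subsidy: 1366/9 - (1/9)Q = 778/7 + (1/7)Q gives Q* = 160 and P* = 134.
With the subsidy, sellers receive Ps = Pb + 48 for each unit, where Pb is the price buyers pay.
On the curves, Pb = 1366/9 - (1/9)Q and Ps = 778/7 + (1/7)Q; the wedge Ps − Pb = 48 gives 778/7 + (1/7)Q − (1366/9 - (1/9)Q) = 48, so Q' = 349.
Then Pb = 1366/9 − (1/9)·349 = 113 and Ps = 778/7 + (1/7)·349 = 161.
The subsidy expands output by 349 − 160 = 189 past the efficient level; on those units the gap between marginal cost and willingness to pay runs from 0 up to 48.
DWL = ½ × 48 × 189 = 4536.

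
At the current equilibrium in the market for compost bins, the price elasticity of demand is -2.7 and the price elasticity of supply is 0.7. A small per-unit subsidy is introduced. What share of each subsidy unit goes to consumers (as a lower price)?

For a small subsidy around the equilibrium, the benefit split depends on the relative slopes, which at a point are proportional to the elasticities.
Buyer share = εs/(εs + |εd|) = 0.7/(0.7 + 2.7) = 7/34; seller share = |εd|/(εs + |εd|) = 27/34.

Consumer share = 7/34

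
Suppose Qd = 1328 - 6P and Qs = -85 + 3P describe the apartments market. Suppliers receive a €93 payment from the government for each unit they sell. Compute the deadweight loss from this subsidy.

Deadweight loss = €8649

Pre-subsidy: 1328 - 6P = -85 + 3P gives P* = 157, Q* = 386.
With the subsidy, sellers receive Ps = Pb + 93 for each unit, where Pb is the price buyers pay.
Supply in terms of Pb becomes Qs = -85 + 3(Pb + 93) = 194 + 3Pb. Setting this equal to demand: 1328 - 6Pb = 194 + 3Pb, so Pb = 126.
Sellers receive Ps = 126 + 93 = 219; Q' = 1328 − 6·126 = 572.
The subsidy expands output by 572 − 386 = 186 past the efficient level; on those units the gap between marginal cost and willingness to pay runs from 0 up to 93.
DWL = ½ × 93 × 186 = 8649.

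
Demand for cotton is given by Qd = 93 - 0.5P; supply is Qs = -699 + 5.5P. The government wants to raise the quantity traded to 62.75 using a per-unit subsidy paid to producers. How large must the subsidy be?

At Q = 62.75, invert demand for the buyer price: Pb = (93 − 62.75)/0.5 = 60.5; invert supply for the seller price: Ps = (62.75 − (-699))/5.5 = 138.5.
The subsidy must fill the gap: s = Ps − Pb = 138.5 − 60.5 = 78.

Required subsidy s = 78 per unit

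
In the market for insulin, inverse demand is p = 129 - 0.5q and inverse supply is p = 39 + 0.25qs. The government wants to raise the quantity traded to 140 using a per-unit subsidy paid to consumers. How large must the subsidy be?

At q = 140, from the demand curve buyers pay pb = 129 − 0.5·140 = 59; from the supply curve sellers need ps = 39 + 0.25·140 = 74.
The subsidy must fill the gap: s = ps − pb = 74 − 59 = 15.

Required subsidy s = 15 per unit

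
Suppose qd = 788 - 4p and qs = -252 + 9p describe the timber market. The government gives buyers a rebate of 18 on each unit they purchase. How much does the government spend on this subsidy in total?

Pre-subsidy: 788 - 4p = -252 + 9p gives p* = 80, q* = 468.
With the rebate, buyers effectively pay pb = ps − 18, where ps is the price sellers receive.
Demand in terms of ps becomes qd = 788 − 4(ps − 18) = 860 - 4ps. Setting this equal to supply: 860 - 4ps = -252 + 9ps, so ps = 1112/13.
Buyers pay pb = 1112/13 − 18 = 878/13; q' = -252 + 9·(1112/13) = 6732/13.
Government outlay = subsidy × quantity = 18 × 6732/13 = 121176/13.

Government cost = 121176/13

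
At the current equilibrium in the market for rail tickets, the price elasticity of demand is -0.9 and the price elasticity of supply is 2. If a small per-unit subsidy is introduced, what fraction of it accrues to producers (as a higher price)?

For a small subsidy around the equilibrium, the benefit split depends on the relative slopes, which at a point are proportional to the elasticities.
Buyer share = εs/(εs + |εd|) = 2/(2 + 0.9) = 20/29; seller share = |εd|/(εs + |εd|) = 9/29.
So producers capture 9/29 of the subsidy.

Producer share = 9/29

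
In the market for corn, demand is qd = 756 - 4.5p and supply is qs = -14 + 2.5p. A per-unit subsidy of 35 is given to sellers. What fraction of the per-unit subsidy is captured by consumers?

Pre-subsidy: 756 - 4.5p = -14 + 2.5p gives p* = 110, q* = 261.
With the subsidy, sellers receive ps = pb + 35 for each unit, where pb is the price buyers pay.
Supply in terms of pb becomes qs = -14 + 2.5(pb + 35) = 73.5 + 2.5pb. Setting this equal to demand: 756 - 4.5pb = 73.5 + 2.5pb, so pb = 97.5.
Sellers receive ps = 97.5 + 35 = 132.5; q' = 756 − 4.5·97.5 = 317.25.
Buyers' price falls by p* − pb = 110 − 97.5 = 12.5; sellers' price rises by ps − p* = 132.5 − 110 = 22.5.
So consumers capture 12.5/35 = 5/14 of each unit of subsidy.

Consumer share = 5/14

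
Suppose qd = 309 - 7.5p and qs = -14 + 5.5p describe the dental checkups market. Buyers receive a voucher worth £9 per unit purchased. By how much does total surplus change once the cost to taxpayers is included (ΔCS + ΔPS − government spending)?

Pre-subsidy: 309 - 7.5p = -14 + 5.5p gives p* = 323/13, q* = 3189/26.
With the rebate, buyers effectively pay pb = ps − 9, where ps is the price sellers receive.
Demand in terms of ps becomes qd = 309 − 7.5(ps − 9) = 376.5 - 7.5ps. Setting this equal to supply: 376.5 - 7.5ps = -14 + 5.5ps, so ps = 781/26.
Buyers pay pb = 781/26 − 9 = 547/26; q' = -14 + 5.5·(781/26) = 7863/52.
ΔCS = ½(3189/26 + 7863/52)(323/13 − 547/26) = 1409859/2704; ΔPS = ½(3189/26 + 7863/52)(781/26 − 323/13) = 1922535/2704.
Government spending = 9 × 7863/52 = 70767/52.
Net change = 1409859/2704 + 1922535/2704 − 70767/52 = -13365/104. The loss equals the DWL triangle ½·9·1485/52.

Net change in total surplus = -13365/104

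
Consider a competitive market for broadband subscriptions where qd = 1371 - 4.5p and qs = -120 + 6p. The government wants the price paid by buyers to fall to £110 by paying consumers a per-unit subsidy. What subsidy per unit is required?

Required subsidy s = £56 per unit

At a buyer price of 110, quantity demanded is 1371 − 4.5·110 = 876.
Sellers supply 876 only when they receive ps with -120 + 6·ps = 876, i.e. ps = 166.
s = ps − pb = 166 − 110 = 56.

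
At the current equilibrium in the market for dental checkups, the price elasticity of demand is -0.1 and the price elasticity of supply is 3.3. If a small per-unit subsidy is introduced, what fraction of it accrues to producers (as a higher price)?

For a small subsidy around the equilibrium, the benefit split depends on the relative slopes, which at a point are proportional to the elasticities.
Buyer share = εs/(εs + |εd|) = 3.3/(3.3 + 0.1) = 33/34; seller share = |εd|/(εs + |εd|) = 1/34.
So producers capture 1/34 of the subsidy.

Producer share = 1/34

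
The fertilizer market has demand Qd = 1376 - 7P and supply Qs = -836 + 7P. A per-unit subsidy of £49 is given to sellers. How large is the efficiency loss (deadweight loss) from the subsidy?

Pre-subsidy: 1376 - 7P = -836 + 7P gives P* = 158, Q* = 270.
With the subsidy, sellers receive Ps = Pb + 49 for each unit, where Pb is the price buyers pay.
Supply in terms of Pb becomes Qs = -836 + 7(Pb + 49) = -493 + 7Pb. Setting this equal to demand: 1376 - 7Pb = -493 + 7Pb, so Pb = 133.5.
Sellers receive Ps = 133.5 + 49 = 182.5; Q' = 1376 − 7·133.5 = 441.5.
The subsidy expands output by 441.5 − 270 = 171.5 past the efficient level; on those units the gap between marginal cost and willingness to pay runs from 0 up to 49.
DWL = ½ × 49 × 171.5 = 4201.75.

Deadweight loss = £4201.75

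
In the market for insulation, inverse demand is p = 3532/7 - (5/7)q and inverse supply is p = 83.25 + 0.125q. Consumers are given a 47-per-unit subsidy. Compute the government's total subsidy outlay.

Government cost = 26226

Pre-subsidy: 3532/7 - (5/7)q = 83.25 + 0.125q gives q* = 502 and p* = 146.
With the rebate, buyers effectively pay pb = ps − 47, where ps is the price sellers receive.
On the curves, pb = 3532/7 - (5/7)q and ps = 83.25 + 0.125q; the wedge ps − pb = 47 gives 83.25 + 0.125q − (3532/7 - (5/7)q) = 47, so q' = 558.
Then pb = 3532/7 − (5/7)·558 = 106 and ps = 83.25 + 0.125·558 = 153.
Government outlay = subsidy × quantity = 47 × 558 = 26226.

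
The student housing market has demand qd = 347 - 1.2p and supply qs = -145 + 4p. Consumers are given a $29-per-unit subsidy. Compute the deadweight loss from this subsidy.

Pre-subsidy: 347 - 1.2p = -145 + 4p gives p* = 1230/13, q* = 3035/13.
With the rebate, buyers effectively pay pb = ps − 29, where ps is the price sellers receive.
Demand in terms of ps becomes qd = 347 − 1.2(ps − 29) = 381.8 - 1.2ps. Setting this equal to supply: 381.8 - 1.2ps = -145 + 4ps, so ps = 1317/13.
Buyers pay pb = 1317/13 − 29 = 940/13; q' = -145 + 4·(1317/13) = 3383/13.
The subsidy expands output by 3383/13 − 3035/13 = 348/13 past the efficient level; on those units the gap between marginal cost and willingness to pay runs from 0 up to 29.
DWL = ½ × 29 × 348/13 = 5046/13.

Deadweight loss = 5046/13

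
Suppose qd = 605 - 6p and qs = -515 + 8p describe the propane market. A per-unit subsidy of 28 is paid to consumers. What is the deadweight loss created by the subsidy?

Pre-subsidy: 605 - 6p = -515 + 8p gives p* = 80, q* = 125.
With the rebate, buyers effectively pay pb = ps − 28, where ps is the price sellers receive.
Demand in terms of ps becomes qd = 605 − 6(ps − 28) = 773 - 6ps. Setting this equal to supply: 773 - 6ps = -515 + 8ps, so ps = 92.
Buyers pay pb = 92 − 28 = 64; q' = -515 + 8·92 = 221.
The subsidy expands output by 221 − 125 = 96 past the efficient level; on those units the gap between marginal cost and willingness to pay runs from 0 up to 28.
DWL = ½ × 28 × 96 = 1344.

Deadweight loss = 1344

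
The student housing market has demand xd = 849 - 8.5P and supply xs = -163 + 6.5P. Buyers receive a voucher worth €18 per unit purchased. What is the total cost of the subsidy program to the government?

Government cost = €6153

Pre-subsidy: 849 - 8.5P = -163 + 6.5P gives P* = 1012/15, x* = 4133/15.
With the rebate, buyers effectively pay Pb = Ps − 18, where Ps is the price sellers receive.
Demand in terms of Ps becomes xd = 849 − 8.5(Ps − 18) = 1002 - 8.5Ps. Setting this equal to supply: 1002 - 8.5Ps = -163 + 6.5Ps, so Ps = 233/3.
Buyers pay Pb = 233/3 − 18 = 179/3; x' = -163 + 6.5·(233/3) = 2051/6.
Government outlay = subsidy × quantity = 18 × 2051/6 = 6153.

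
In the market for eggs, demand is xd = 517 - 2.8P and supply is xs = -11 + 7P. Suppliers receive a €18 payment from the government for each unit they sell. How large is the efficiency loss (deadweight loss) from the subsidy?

Deadweight loss = €324

Pre-subsidy: 517 - 2.8P = -11 + 7P gives P* = 2640/49, x* = 2563/7.
With the subsidy, sellers receive Ps = Pb + 18 for each unit, where Pb is the price buyers pay.
Supply in terms of Pb becomes xs = -11 + 7(Pb + 18) = 115 + 7Pb. Setting this equal to demand: 517 - 2.8Pb = 115 + 7Pb, so Pb = 2010/49.
Sellers receive Ps = 2010/49 + 18 = 2892/49; x' = 517 − 2.8·(2010/49) = 2815/7.
The subsidy expands output by 2815/7 − 2563/7 = 36 past the efficient level; on those units the gap between marginal cost and willingness to pay runs from 0 up to 18.
DWL = ½ × 18 × 36 = 324.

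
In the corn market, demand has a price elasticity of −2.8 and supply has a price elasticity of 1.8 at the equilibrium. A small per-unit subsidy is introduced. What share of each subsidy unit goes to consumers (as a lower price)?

For a small subsidy around the equilibrium, the benefit split depends on the relative slopes, which at a point are proportional to the elasticities.
Buyer share = εs/(εs + |εd|) = 1.8/(1.8 + 2.8) = 9/23; seller share = |εd|/(εs + |εd|) = 14/23.

Consumer share = 9/23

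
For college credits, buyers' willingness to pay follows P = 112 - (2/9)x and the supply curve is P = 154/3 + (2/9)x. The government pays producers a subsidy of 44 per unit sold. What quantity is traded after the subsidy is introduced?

x' = 235.5

Pre-subsidy: 112 - (2/9)x = 154/3 + (2/9)x gives x* = 136.5 and P* = 245/3.
With the subsidy, sellers receive Ps = Pb + 44 for each unit, where Pb is the price buyers pay.
On the curves, Pb = 112 - (2/9)x and Ps = 154/3 + (2/9)x; the wedge Ps − Pb = 44 gives 154/3 + (2/9)x − (112 - (2/9)x) = 44, so x' = 235.5.
Then Pb = 112 − (2/9)·235.5 = 179/3 and Ps = 154/3 + (2/9)·235.5 = 311/3.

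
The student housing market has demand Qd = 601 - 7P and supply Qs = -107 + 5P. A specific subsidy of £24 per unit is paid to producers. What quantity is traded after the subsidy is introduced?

Q' = 258

Pre-subsidy: 601 - 7P = -107 + 5P gives P* = 59, Q* = 188.
With the subsidy, sellers receive Ps = Pb + 24 for each unit, where Pb is the price buyers pay.
Supply in terms of Pb becomes Qs = -107 + 5(Pb + 24) = 13 + 5Pb. Setting this equal to demand: 601 - 7Pb = 13 + 5Pb, so Pb = 49.
Sellers receive Ps = 49 + 24 = 73; Q' = 601 − 7·49 = 258.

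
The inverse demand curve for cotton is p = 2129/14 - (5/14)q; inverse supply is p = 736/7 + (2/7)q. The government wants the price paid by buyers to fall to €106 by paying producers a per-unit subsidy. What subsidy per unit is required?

Required subsidy s = €36 per unit

At a buyer price of 106, quantity demanded is 425.8 − 2.8·106 = 129.
Sellers supply 129 only when they receive ps = 736/7 + (2/7)·129 = 142.
s = ps − pb = 142 − 106 = 36.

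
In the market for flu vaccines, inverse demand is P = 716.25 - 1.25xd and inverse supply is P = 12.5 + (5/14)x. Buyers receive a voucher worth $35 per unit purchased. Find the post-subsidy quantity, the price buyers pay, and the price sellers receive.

Pre-subsidy: 716.25 - 1.25x = 12.5 + (5/14)x gives x* = 3941/9 and P* = 1520/9.
With the rebate, buyers effectively pay Pb = Ps − 35, where Ps is the price sellers receive.
On the curves, Pb = 716.25 - 1.25x and Ps = 12.5 + (5/14)x; the wedge Ps − Pb = 35 gives 12.5 + (5/14)x − (716.25 - 1.25x) = 35, so x' = 1379/3.
Then Pb = 716.25 − 1.25·(1379/3) = 425/3 and Ps = 12.5 + (5/14)·(1379/3) = 530/3.

x' = 1379/3; buyers pay 425/3; sellers receive 530/3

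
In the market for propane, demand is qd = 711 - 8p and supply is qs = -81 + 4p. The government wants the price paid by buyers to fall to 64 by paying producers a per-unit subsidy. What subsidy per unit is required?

Required subsidy s = 6 per unit

At a buyer price of 64, quantity demanded is 711 − 8·64 = 199.
Sellers supply 199 only when they receive ps with -81 + 4·ps = 199, i.e. ps = 70.
s = ps − pb = 70 − 64 = 6.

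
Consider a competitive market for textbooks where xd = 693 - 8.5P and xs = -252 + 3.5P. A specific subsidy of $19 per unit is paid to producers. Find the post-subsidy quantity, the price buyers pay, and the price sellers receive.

Pre-subsidy: 693 - 8.5P = -252 + 3.5P gives P* = 78.75, x* = 23.625.
With the subsidy, sellers receive Ps = Pb + 19 for each unit, where Pb is the price buyers pay.
Supply in terms of Pb becomes xs = -252 + 3.5(Pb + 19) = -185.5 + 3.5Pb. Setting this equal to demand: 693 - 8.5Pb = -185.5 + 3.5Pb, so Pb = 1757/24.
Sellers receive Ps = 1757/24 + 19 = 2213/24; x' = 693 − 8.5·(1757/24) = 3395/48.

x' = 3395/48; buyers pay 1757/24; sellers receive 2213/24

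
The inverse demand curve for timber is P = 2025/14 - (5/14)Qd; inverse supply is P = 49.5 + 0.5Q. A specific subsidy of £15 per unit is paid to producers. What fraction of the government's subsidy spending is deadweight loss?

Pre-subsidy: 2025/14 - (5/14)Q = 49.5 + 0.5Q gives Q* = 111 and P* = 105.
With the subsidy, sellers receive Ps = Pb + 15 for each unit, where Pb is the price buyers pay.
On the curves, Pb = 2025/14 - (5/14)Q and Ps = 49.5 + 0.5Q; the wedge Ps − Pb = 15 gives 49.5 + 0.5Q − (2025/14 - (5/14)Q) = 15, so Q' = 128.5.
Then Pb = 2025/14 − (5/14)·128.5 = 98.75 and Ps = 49.5 + 0.5·128.5 = 113.75.
ΔCS = ½(111 + 128.5)(105 − 98.75) = 748.4375; ΔPS = ½(111 + 128.5)(113.75 − 105) = 1047.8125.
Government spending = 15 × 128.5 = 1927.5.
DWL = ½ × 15 × (128.5 − 111) = 131.25; fraction = 131.25 / 1927.5 = 35/514.

DWL / government spending = 35/514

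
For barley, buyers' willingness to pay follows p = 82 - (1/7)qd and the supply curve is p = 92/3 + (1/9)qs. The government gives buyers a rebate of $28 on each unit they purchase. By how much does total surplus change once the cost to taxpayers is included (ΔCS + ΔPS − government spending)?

Pre-subsidy: 82 - (1/7)q = 92/3 + (1/9)q gives q* = 202.125 and p* = 53.125.
With the rebate, buyers effectively pay pb = ps − 28, where ps is the price sellers receive.
On the curves, pb = 82 - (1/7)q and ps = 92/3 + (1/9)q; the wedge ps − pb = 28 gives 92/3 + (1/9)q − (82 - (1/7)q) = 28, so q' = 312.375.
Then pb = 82 − (1/7)·312.375 = 37.375 and ps = 92/3 + (1/9)·312.375 = 65.375.
ΔCS = ½(202.125 + 312.375)(53.125 − 37.375) = 4051.6875; ΔPS = ½(202.125 + 312.375)(65.375 − 53.125) = 3151.3125.
Government spending = 28 × 312.375 = 8746.5.
Net change = 4051.6875 + 3151.3125 − 8746.5 = -1543.5. The loss equals the DWL triangle ½·28·110.25.

Net change in total surplus = -$1543.5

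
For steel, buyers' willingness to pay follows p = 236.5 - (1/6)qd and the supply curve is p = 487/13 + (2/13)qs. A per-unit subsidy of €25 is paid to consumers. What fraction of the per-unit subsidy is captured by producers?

Pre-subsidy: 236.5 - (1/6)q = 487/13 + (2/13)q gives q* = 621 and p* = 133.
With the rebate, buyers effectively pay pb = ps − 25, where ps is the price sellers receive.
On the curves, pb = 236.5 - (1/6)q and ps = 487/13 + (2/13)q; the wedge ps − pb = 25 gives 487/13 + (2/13)q − (236.5 - (1/6)q) = 25, so q' = 699.
Then pb = 236.5 − (1/6)·699 = 120 and ps = 487/13 + (2/13)·699 = 145.
Buyers' price falls by p* − pb = 133 − 120 = 13; sellers' price rises by ps − p* = 145 − 133 = 12.
So producers capture 12/25 = 0.48 of each unit of subsidy.

Producer share = 0.48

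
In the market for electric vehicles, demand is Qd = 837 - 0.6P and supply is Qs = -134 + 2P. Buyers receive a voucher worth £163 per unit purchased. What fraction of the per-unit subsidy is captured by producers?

Producer share = 3/13

Pre-subsidy: 837 - 0.6P = -134 + 2P gives P* = 4855/13, Q* = 7968/13.
With the rebate, buyers effectively pay Pb = Ps − 163, where Ps is the price sellers receive.
Demand in terms of Ps becomes Qd = 837 − 0.6(Ps − 163) = 934.8 - 0.6Ps. Setting this equal to supply: 934.8 - 0.6Ps = -134 + 2Ps, so Ps = 5344/13.
Buyers pay Pb = 5344/13 − 163 = 3225/13; Q' = -134 + 2·(5344/13) = 8946/13.
Buyers' price falls by P* − Pb = 4855/13 − 3225/13 = 1630/13; sellers' price rises by Ps − P* = 5344/13 − 4855/13 = 489/13.
So producers capture (489/13)/163 = 3/13 of each unit of subsidy.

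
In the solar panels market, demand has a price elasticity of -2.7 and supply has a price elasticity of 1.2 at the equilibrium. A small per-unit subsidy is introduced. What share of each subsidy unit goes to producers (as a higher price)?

Producer share = 9/13

For a small subsidy around the equilibrium, the benefit split depends on the relative slopes, which at a point are proportional to the elasticities.
Buyer share = εs/(εs + |εd|) = 1.2/(1.2 + 2.7) = 4/13; seller share = |εd|/(εs + |εd|) = 9/13.
So producers capture 9/13 of the subsidy.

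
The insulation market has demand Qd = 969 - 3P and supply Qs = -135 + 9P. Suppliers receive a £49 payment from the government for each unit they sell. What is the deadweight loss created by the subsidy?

Deadweight loss = £2701.125

Pre-subsidy: 969 - 3P = -135 + 9P gives P* = 92, Q* = 693.
With the subsidy, sellers receive Ps = Pb + 49 for each unit, where Pb is the price buyers pay.
Supply in terms of Pb becomes Qs = -135 + 9(Pb + 49) = 306 + 9Pb. Setting this equal to demand: 969 - 3Pb = 306 + 9Pb, so Pb = 55.25.
Sellers receive Ps = 55.25 + 49 = 104.25; Q' = 969 − 3·55.25 = 803.25.
The subsidy expands output by 803.25 − 693 = 110.25 past the efficient level; on those units the gap between marginal cost and willingness to pay runs from 0 up to 49.
DWL = ½ × 49 × 110.25 = 2701.125.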